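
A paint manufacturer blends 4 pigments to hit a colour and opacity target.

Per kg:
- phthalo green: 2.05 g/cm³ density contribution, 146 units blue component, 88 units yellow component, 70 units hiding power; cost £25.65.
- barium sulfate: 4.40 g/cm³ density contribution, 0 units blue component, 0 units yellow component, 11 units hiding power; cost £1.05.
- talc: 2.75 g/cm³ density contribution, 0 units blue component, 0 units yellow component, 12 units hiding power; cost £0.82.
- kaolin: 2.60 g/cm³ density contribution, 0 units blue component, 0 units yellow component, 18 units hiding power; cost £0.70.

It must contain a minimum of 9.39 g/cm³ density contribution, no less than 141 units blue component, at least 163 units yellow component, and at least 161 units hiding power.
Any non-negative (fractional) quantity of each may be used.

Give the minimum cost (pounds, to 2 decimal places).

£48.97

Let x1 = kg of phthalo green, x2 = kg of barium sulfate, x3 = kg of talc, x4 = kg of kaolin.
Minimize 25.65x1 + 1.05x2 + 0.82x3 + 0.7x4 with:
  2.05x1 + 4.4x2 + 2.75x3 + 2.6x4 ≥ 9.39   (density contribution)
  146x1 ≥ 141   (blue component)
  88x1 ≥ 163   (yellow component)
  70x1 + 11x2 + 12x3 + 18x4 ≥ 161   (hiding power)
  x1, x2, x3, x4 ≥ 0.
At the optimum only phthalo green, barium sulfate, kaolin are positive (talc = 0). Binding constraints: density contribution, yellow component, hiding power.
So phthalo green = 1.8523 kg, barium sulfate = 0.37915 kg, kaolin = 1.5095 kg.
Total cost: 25.65·1.8523 + 1.05·0.37915 + 0.7·1.5095 = 48.9663.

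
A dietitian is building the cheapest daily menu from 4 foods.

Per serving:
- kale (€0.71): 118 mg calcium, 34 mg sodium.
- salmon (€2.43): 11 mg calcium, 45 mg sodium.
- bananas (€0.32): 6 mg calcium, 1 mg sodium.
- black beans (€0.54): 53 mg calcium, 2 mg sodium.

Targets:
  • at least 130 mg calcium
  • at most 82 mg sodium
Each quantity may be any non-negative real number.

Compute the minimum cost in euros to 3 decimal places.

€0.782

Set it up as a linear program. Let x1 = servings of kale, x2 = servings of salmon, x3 = servings of bananas, x4 = servings of black beans.
Minimise 0.71x1 + 2.43x2 + 0.32x3 + 0.54x4 with:
  118x1 + 11x2 + 6x3 + 53x4 ≥ 130   (calcium)
  34x1 + 45x2 + 1x3 + 2x4 ≤ 82   (sodium)
  x1, x2, x3, x4 ≥ 0.
The cheapest feasible vertex uses only kale; salmon, bananas, black beans are not used. There the calcium constraint is tight.
Optimal quantities: kale = 1.102 servings.
Total cost: 0.71·1.102 = 0.78242.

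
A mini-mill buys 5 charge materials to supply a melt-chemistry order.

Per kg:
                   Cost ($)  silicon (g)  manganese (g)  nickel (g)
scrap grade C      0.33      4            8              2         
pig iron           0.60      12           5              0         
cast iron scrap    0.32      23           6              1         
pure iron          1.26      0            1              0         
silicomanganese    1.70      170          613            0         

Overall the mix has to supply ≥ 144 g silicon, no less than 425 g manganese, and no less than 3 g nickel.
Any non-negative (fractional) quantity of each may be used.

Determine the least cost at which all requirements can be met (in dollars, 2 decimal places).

$1.81

Set it up as a linear program. Let x1 = kg of scrap grade C, x2 = kg of pig iron, x3 = kg of cast iron scrap, x4 = kg of pure iron, x5 = kg of silicomanganese.
Minimise 0.33x1 + 0.6x2 + 0.32x3 + 1.26x4 + 1.7x5 with:
  4x1 + 12x2 + 23x3 + 170x5 ≥ 144   (silicon)
  8x1 + 5x2 + 6x3 + 1x4 + 613x5 ≥ 425   (manganese)
  2x1 + 1x3 ≥ 3   (nickel)
  x1, x2, x3, x4, x5 ≥ 0.
The optimal basis is {scrap grade C, cast iron scrap, silicomanganese}; pig iron, pure iron drop out. Binding constraints: silicon, manganese, nickel.
Optimal quantities: scrap grade C = 0.9262 kg, cast iron scrap = 1.148 kg, silicomanganese = 0.67 kg.
Hence cost = 0.33·0.9262 + 0.32·1.148 + 1.7·0.67 = $1.8120.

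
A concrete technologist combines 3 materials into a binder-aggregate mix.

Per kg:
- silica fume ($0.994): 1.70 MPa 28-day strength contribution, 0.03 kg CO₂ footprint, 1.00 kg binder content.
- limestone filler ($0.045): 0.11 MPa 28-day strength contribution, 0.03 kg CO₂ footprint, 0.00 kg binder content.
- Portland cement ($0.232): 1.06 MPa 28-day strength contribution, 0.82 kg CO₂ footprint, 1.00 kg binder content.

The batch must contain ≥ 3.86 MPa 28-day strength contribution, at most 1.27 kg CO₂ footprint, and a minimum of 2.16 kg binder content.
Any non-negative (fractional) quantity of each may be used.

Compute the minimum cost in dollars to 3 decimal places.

$1.626

Set it up as a linear program. Let x1 = kg of silica fume, x2 = kg of limestone filler, x3 = kg of Portland cement.
Minimize 0.994x1 + 0.045x2 + 0.232x3 subject to:
  1.7x1 + 0.11x2 + 1.06x3 ≥ 3.86   (28-day strength contribution)
  0.03x1 + 0.03x2 + 0.82x3 ≤ 1.27   (CO₂ footprint)
  1x1 + 1x3 ≥ 2.16   (binder content)
  x1, x2, x3 ≥ 0.
All 3 inputs are positive at the optimum. The 28-day strength contribution, CO₂ footprint, binder content requirements are met with equality.
So silica fume = 0.9637 kg, limestone filler = 8.67 kg, Portland cement = 1.196 kg.
Total cost: 0.994·0.9637 + 0.045·8.67 + 0.232·1.196 = 1.62554.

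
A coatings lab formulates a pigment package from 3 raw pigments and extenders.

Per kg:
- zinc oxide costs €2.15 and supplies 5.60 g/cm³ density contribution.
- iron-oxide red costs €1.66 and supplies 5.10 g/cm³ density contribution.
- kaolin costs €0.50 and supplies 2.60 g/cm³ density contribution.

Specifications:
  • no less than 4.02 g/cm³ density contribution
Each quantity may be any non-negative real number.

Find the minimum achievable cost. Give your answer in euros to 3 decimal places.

Let x1 = kg of zinc oxide, x2 = kg of iron-oxide red, x3 = kg of kaolin.
Minimise 2.15x1 + 1.66x2 + 0.5x3 s.t.:
  5.6x1 + 5.1x2 + 2.6x3 ≥ 4.02   (density contribution)
  x1, x2, x3 ≥ 0.
The optimal basis is {kaolin}; zinc oxide, iron-oxide red drop out. The density contribution requirement is met with equality.
Solving gives x3 = 1.546.
Hence cost = 0.5·1.546 = €0.77300.

€0.773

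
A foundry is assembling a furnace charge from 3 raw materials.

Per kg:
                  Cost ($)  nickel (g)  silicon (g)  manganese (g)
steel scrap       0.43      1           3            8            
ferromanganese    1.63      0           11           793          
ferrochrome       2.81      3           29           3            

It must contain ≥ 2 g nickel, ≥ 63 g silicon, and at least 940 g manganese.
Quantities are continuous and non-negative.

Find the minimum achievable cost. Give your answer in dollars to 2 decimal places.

$6.77

Let x1 = kg of steel scrap, x2 = kg of ferromanganese, x3 = kg of ferrochrome.
Minimize 0.43x1 + 1.63x2 + 2.81x3 with:
  1x1 + 3x3 ≥ 2   (nickel)
  3x1 + 11x2 + 29x3 ≥ 63   (silicon)
  8x1 + 793x2 + 3x3 ≥ 940   (manganese)
  x1, x2, x3 ≥ 0.
The cheapest feasible vertex uses only ferromanganese, ferrochrome; steel scrap is not used. Binding constraints: silicon and manganese.
So ferromanganese = 1.179 kg, ferrochrome = 1.725 kg.
Objective = 1.63·1.179 + 2.81·1.725 = 6.7690.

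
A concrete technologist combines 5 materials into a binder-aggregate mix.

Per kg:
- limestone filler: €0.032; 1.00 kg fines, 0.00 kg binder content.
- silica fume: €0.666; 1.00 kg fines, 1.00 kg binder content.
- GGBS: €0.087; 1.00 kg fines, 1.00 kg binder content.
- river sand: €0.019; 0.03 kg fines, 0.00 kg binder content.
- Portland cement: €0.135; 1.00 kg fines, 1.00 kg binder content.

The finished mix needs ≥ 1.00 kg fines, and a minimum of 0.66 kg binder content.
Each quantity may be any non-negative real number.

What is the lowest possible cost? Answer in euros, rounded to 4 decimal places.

Let x1 = kg of limestone filler, x2 = kg of silica fume, x3 = kg of GGBS, x4 = kg of river sand, x5 = kg of Portland cement.
min 0.032x1 + 0.666x2 + 0.087x3 + 0.019x4 + 0.135x5 s.t.:
  1x1 + 1x2 + 1x3 + 0.03x4 + 1x5 ≥ 1   (fines)
  1x2 + 1x3 + 1x5 ≥ 0.66   (binder content)
  x1, x2, x3, x4, x5 ≥ 0.
At the optimum only limestone filler, GGBS are positive (silica fume, river sand, Portland cement = 0). There the fines and binder content constraints are tight.
That vertex is x1 = 0.34, x3 = 0.66.
Cost = 0.032·0.34 + 0.087·0.66 = 0.068300.

€0.0683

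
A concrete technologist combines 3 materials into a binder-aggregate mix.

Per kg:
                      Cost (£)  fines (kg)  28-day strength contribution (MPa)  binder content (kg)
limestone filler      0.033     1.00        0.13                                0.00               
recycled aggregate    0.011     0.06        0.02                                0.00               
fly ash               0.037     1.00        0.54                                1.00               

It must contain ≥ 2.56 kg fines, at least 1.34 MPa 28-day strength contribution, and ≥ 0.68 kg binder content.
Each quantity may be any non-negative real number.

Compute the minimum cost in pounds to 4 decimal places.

£0.0943

Treat it as an LP. Let x1 = kg of limestone filler, x2 = kg of recycled aggregate, x3 = kg of fly ash.
Minimize 0.033x1 + 0.011x2 + 0.037x3 s.t.:
  1x1 + 0.06x2 + 1x3 ≥ 2.56   (fines)
  0.13x1 + 0.02x2 + 0.54x3 ≥ 1.34   (28-day strength contribution)
  1x3 ≥ 0.68   (binder content)
  x1, x2, x3 ≥ 0.
The cheapest feasible vertex uses only limestone filler, fly ash; recycled aggregate is not used. There the fines and 28-day strength contribution constraints are tight.
Solving gives x1 = 0.1034, x3 = 2.457.
Objective = 0.033·0.1034 + 0.037·2.457 = 0.094321.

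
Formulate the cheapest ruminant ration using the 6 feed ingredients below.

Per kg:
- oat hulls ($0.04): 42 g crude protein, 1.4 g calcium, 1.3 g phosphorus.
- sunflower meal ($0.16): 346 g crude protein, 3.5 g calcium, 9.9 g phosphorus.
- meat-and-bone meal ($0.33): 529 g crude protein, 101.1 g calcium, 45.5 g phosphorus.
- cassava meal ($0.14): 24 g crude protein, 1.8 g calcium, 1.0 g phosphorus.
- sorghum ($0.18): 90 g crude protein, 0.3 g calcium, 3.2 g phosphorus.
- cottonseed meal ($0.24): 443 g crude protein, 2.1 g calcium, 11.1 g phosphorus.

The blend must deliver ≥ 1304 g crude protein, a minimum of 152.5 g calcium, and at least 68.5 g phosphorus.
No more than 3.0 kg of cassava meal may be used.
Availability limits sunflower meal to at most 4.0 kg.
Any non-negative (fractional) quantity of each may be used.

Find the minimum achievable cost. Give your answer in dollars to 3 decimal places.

Set it up as a linear program. Let x1 = kg of oat hulls, x2 = kg of sunflower meal, x3 = kg of meat-and-bone meal, x4 = kg of cassava meal, x5 = kg of sorghum, x6 = kg of cottonseed meal.
Minimise 0.04x1 + 0.16x2 + 0.33x3 + 0.14x4 + 0.18x5 + 0.24x6 with:
  42x1 + 346x2 + 529x3 + 24x4 + 90x5 + 443x6 ≥ 1304   (crude protein)
  1.4x1 + 3.5x2 + 101.1x3 + 1.8x4 + 0.3x5 + 2.1x6 ≥ 152.5   (calcium)
  1.3x1 + 9.9x2 + 45.5x3 + 1x4 + 3.2x5 + 11.1x6 ≥ 68.5   (phosphorus)
  x4 ≤ 3
  x2 ≤ 4
  x1, x2, x3, x4, x5, x6 ≥ 0.
The cheapest feasible vertex uses only sunflower meal, meat-and-bone meal; oat hulls, cassava meal, sorghum, cottonseed meal are not used. There the crude protein and calcium constraints are tight.
That vertex is x2 = 1.544, x3 = 1.455.
Total cost: 0.16·1.544 + 0.33·1.455 = 0.72719.

$0.727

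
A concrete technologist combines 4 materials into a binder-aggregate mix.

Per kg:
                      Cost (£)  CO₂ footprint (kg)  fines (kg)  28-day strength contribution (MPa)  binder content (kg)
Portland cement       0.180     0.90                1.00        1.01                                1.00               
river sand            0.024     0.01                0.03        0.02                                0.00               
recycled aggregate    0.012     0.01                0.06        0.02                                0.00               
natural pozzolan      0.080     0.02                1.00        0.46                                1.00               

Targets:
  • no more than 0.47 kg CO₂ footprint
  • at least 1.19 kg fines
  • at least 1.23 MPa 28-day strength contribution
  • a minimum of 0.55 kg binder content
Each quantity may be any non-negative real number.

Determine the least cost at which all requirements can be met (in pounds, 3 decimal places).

Treat it as an LP. Let x1 = kg of Portland cement, x2 = kg of river sand, x3 = kg of recycled aggregate, x4 = kg of natural pozzolan.
Minimize 0.18x1 + 0.024x2 + 0.012x3 + 0.08x4 with:
  0.9x1 + 0.01x2 + 0.01x3 + 0.02x4 ≤ 0.47   (CO₂ footprint)
  1x1 + 0.03x2 + 0.06x3 + 1x4 ≥ 1.19   (fines)
  1.01x1 + 0.02x2 + 0.02x3 + 0.46x4 ≥ 1.23   (28-day strength contribution)
  1x1 + 1x4 ≥ 0.55   (binder content)
  x1, x2, x3, x4 ≥ 0.
At the optimum only natural pozzolan is positive (Portland cement, river sand, recycled aggregate = 0). Binding constraint: 28-day strength contribution.
Solving gives x4 = 2.674.
Cost = 0.08·2.674 = 0.21392.

£0.214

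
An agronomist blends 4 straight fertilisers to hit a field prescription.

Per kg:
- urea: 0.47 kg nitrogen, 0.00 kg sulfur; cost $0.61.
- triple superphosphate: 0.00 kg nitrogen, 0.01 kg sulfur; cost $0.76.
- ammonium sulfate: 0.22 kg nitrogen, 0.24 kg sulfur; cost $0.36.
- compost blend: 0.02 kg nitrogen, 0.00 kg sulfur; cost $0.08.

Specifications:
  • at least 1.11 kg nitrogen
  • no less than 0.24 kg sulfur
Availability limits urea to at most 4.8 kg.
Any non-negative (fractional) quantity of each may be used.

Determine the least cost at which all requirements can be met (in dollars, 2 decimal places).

$1.52

Let x1 = kg of urea, x2 = kg of triple superphosphate, x3 = kg of ammonium sulfate, x4 = kg of compost blend.
Minimise 0.61x1 + 0.76x2 + 0.36x3 + 0.08x4 s.t.:
  0.47x1 + 0.22x3 + 0.02x4 ≥ 1.11   (nitrogen)
  0.01x2 + 0.24x3 ≥ 0.24   (sulfur)
  x1 ≤ 4.8
  x1, x2, x3, x4 ≥ 0.
The minimum-cost mix takes nothing from triple superphosphate, compost blend — only urea, ammonium sulfate. Binding constraints: nitrogen and sulfur.
So urea = 1.894 kg, ammonium sulfate = 1 kg.
Cost = 0.61·1.894 + 0.36·1 = 1.5153.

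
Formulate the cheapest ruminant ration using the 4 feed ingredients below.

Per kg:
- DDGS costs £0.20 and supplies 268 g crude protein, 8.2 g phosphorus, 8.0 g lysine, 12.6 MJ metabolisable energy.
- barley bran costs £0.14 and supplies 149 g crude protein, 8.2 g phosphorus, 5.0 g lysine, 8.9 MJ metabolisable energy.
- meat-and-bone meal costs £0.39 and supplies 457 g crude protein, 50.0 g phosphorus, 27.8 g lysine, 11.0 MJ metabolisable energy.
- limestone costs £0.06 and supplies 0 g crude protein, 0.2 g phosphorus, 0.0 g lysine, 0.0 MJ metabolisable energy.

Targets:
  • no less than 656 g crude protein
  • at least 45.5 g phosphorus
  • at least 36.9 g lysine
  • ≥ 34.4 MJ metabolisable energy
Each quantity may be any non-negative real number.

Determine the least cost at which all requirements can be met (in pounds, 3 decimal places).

£0.702

Let x1 = kg of DDGS, x2 = kg of barley bran, x3 = kg of meat-and-bone meal, x4 = kg of limestone.
Minimize 0.2x1 + 0.14x2 + 0.39x3 + 0.06x4 s.t.:
  268x1 + 149x2 + 457x3 ≥ 656   (crude protein)
  8.2x1 + 8.2x2 + 50x3 + 0.2x4 ≥ 45.5   (phosphorus)
  8x1 + 5x2 + 27.8x3 ≥ 36.9   (lysine)
  12.6x1 + 8.9x2 + 11x3 ≥ 34.4   (metabolisable energy)
  x1, x2, x3, x4 ≥ 0.
The minimum-cost mix takes nothing from barley bran, limestone — only DDGS, meat-and-bone meal. Binding constraints: lysine and metabolisable energy.
Solving gives x1 = 2.099, x3 = 0.7234.
Cost = 0.2·2.099 + 0.39·0.7234 = 0.70193.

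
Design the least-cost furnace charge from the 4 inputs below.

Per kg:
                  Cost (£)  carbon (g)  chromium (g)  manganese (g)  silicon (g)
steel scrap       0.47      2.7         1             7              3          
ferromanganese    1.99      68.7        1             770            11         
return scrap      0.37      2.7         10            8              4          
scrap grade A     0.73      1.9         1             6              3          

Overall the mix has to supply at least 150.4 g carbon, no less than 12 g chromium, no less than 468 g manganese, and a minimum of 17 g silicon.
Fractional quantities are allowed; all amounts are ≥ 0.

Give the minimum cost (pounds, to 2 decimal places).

Treat it as an LP. Let x1 = kg of steel scrap, x2 = kg of ferromanganese, x3 = kg of return scrap, x4 = kg of scrap grade A.
Minimize 0.47x1 + 1.99x2 + 0.37x3 + 0.73x4 s.t.:
  2.7x1 + 68.7x2 + 2.7x3 + 1.9x4 ≥ 150.4   (carbon)
  1x1 + 1x2 + 10x3 + 1x4 ≥ 12   (chromium)
  7x1 + 770x2 + 8x3 + 6x4 ≥ 468   (manganese)
  3x1 + 11x2 + 4x3 + 3x4 ≥ 17   (silicon)
  x1, x2, x3, x4 ≥ 0.
The minimum-cost mix takes nothing from steel scrap, scrap grade A — only ferromanganese, return scrap. There the carbon and chromium constraints are tight.
So ferromanganese = 2.151 kg, return scrap = 0.9849 kg.
Total cost: 1.99·2.151 + 0.37·0.9849 = 4.6449.

£4.64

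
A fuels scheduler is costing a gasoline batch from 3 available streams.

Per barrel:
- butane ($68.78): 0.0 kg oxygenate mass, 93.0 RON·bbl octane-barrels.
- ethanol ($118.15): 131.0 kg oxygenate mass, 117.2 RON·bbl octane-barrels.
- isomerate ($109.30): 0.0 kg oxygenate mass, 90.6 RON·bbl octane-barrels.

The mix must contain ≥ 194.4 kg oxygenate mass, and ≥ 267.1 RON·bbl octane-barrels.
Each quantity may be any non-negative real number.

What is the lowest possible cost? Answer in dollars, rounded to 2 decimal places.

Let x1 = barrels of butane, x2 = barrels of ethanol, x3 = barrels of isomerate.
min 68.78x1 + 118.15x2 + 109.3x3 subject to:
  131x2 ≥ 194.4   (oxygenate mass)
  93x1 + 117.2x2 + 90.6x3 ≥ 267.1   (octane-barrels)
  x1, x2, x3 ≥ 0.
The optimal basis is {butane, ethanol}; isomerate drops out. The oxygenate mass and octane-barrels requirements are met with equality.
Optimal quantities: butane = 1.00192 barrels, ethanol = 1.48397 barrels.
Objective = 68.78·1.00192 + 118.15·1.48397 = 244.2431.

$244.24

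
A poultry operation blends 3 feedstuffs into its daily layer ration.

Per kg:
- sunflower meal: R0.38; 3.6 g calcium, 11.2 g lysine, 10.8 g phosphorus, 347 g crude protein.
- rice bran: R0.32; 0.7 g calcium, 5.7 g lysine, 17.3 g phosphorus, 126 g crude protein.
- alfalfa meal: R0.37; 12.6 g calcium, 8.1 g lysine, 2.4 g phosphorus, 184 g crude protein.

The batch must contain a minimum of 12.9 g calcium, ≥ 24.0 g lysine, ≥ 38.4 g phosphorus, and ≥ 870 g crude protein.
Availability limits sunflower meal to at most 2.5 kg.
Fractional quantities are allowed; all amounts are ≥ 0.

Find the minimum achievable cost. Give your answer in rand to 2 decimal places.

Let x1 = kg of sunflower meal, x2 = kg of rice bran, x3 = kg of alfalfa meal.
min 0.38x1 + 0.32x2 + 0.37x3 s.t.:
  3.6x1 + 0.7x2 + 12.6x3 ≥ 12.9   (calcium)
  11.2x1 + 5.7x2 + 8.1x3 ≥ 24   (lysine)
  10.8x1 + 17.3x2 + 2.4x3 ≥ 38.4   (phosphorus)
  347x1 + 126x2 + 184x3 ≥ 870   (crude protein)
  x1 ≤ 2.5
  x1, x2, x3 ≥ 0.
The optimal mix uses every input. There the calcium, phosphorus, crude protein constraints are tight.
Solving gives x1 = 1.942, x2 = 0.9498, x3 = 0.4163.
Objective = 0.38·1.942 + 0.32·0.9498 + 0.37·0.4163 = 1.1959.

R1.20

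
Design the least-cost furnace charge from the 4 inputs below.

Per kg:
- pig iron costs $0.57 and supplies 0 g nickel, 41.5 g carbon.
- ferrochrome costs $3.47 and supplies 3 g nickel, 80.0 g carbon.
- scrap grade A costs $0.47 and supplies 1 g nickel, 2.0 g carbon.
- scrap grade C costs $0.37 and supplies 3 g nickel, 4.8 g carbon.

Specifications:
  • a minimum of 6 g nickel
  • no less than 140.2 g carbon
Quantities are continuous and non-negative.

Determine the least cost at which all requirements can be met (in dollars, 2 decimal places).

$2.53

Let x1 = kg of pig iron, x2 = kg of ferrochrome, x3 = kg of scrap grade A, x4 = kg of scrap grade C.
Minimize 0.57x1 + 3.47x2 + 0.47x3 + 0.37x4 subject to:
  3x2 + 1x3 + 3x4 ≥ 6   (nickel)
  41.5x1 + 80x2 + 2x3 + 4.8x4 ≥ 140.2   (carbon)
  x1, x2, x3, x4 ≥ 0.
The minimum-cost mix takes nothing from ferrochrome, scrap grade A — only pig iron, scrap grade C. Binding constraints: nickel and carbon.
Optimal quantities: pig iron = 3.147 kg, scrap grade C = 2 kg.
Objective = 0.57·3.147 + 0.37·2 = 2.5338.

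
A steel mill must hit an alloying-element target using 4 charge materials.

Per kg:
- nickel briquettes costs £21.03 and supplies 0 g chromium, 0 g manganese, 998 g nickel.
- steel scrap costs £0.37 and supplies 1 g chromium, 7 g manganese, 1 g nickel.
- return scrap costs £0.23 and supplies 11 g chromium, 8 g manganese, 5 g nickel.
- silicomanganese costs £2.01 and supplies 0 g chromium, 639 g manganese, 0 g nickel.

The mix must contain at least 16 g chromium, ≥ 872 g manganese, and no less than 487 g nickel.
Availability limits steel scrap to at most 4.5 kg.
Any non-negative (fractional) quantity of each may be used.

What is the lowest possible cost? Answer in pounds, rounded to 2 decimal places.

£13.15

Let x1 = kg of nickel briquettes, x2 = kg of steel scrap, x3 = kg of return scrap, x4 = kg of silicomanganese.
min 21.03x1 + 0.37x2 + 0.23x3 + 2.01x4 subject to:
  1x2 + 11x3 ≥ 16   (chromium)
  7x2 + 8x3 + 639x4 ≥ 872   (manganese)
  998x1 + 1x2 + 5x3 ≥ 487   (nickel)
  x2 ≤ 4.5
  x1, x2, x3, x4 ≥ 0.
The cheapest feasible vertex uses only nickel briquettes, return scrap, silicomanganese; steel scrap is not used. There the chromium, manganese, nickel constraints are tight.
Optimal quantities: nickel briquettes = 0.4807 kg, return scrap = 1.455 kg, silicomanganese = 1.346 kg.
Cost = 21.03·0.4807 + 0.23·1.455 + 2.01·1.346 = 13.1492.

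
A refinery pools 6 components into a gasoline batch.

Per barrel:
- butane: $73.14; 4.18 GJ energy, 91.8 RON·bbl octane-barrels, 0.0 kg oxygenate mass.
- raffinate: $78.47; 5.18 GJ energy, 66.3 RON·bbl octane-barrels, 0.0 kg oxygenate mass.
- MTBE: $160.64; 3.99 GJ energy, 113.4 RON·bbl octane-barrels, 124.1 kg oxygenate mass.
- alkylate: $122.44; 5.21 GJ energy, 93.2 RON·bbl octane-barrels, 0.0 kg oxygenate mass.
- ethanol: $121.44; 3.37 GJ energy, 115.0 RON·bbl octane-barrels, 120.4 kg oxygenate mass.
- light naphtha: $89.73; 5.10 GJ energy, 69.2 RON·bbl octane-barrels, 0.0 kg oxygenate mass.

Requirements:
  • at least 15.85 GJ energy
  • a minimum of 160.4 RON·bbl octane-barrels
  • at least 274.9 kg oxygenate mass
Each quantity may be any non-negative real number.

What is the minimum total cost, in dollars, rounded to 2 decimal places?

$400.82

This is a linear program. Let x1 = barrels of butane, x2 = barrels of raffinate, x3 = barrels of MTBE, x4 = barrels of alkylate, x5 = barrels of ethanol, x6 = barrels of light naphtha.
Minimise 73.14x1 + 78.47x2 + 160.64x3 + 122.44x4 + 121.44x5 + 89.73x6 s.t.:
  4.18x1 + 5.18x2 + 3.99x3 + 5.21x4 + 3.37x5 + 5.1x6 ≥ 15.85   (energy)
  91.8x1 + 66.3x2 + 113.4x3 + 93.2x4 + 115x5 + 69.2x6 ≥ 160.4   (octane-barrels)
  124.1x3 + 120.4x5 ≥ 274.9   (oxygenate mass)
  x1, x2, x3, x4, x5, x6 ≥ 0.
The optimal basis is {raffinate, ethanol}; butane, MTBE, alkylate, light naphtha drop out. There the energy and oxygenate mass constraints are tight.
Solving gives x2 = 1.57443, x5 = 2.28322.
Cost = 78.47·1.57443 + 121.44·2.28322 = 400.8198.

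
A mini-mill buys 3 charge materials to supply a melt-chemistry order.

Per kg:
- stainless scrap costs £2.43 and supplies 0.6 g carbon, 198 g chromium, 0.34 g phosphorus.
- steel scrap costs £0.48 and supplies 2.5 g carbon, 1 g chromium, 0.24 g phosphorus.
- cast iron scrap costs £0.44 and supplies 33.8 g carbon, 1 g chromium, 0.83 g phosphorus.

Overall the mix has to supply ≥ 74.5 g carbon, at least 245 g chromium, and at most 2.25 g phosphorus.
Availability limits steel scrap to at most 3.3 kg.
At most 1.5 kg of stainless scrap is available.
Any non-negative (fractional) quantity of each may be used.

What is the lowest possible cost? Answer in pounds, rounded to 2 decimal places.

Treat it as an LP. Let x1 = kg of stainless scrap, x2 = kg of steel scrap, x3 = kg of cast iron scrap.
min 2.43x1 + 0.48x2 + 0.44x3 s.t.:
  0.6x1 + 2.5x2 + 33.8x3 ≥ 74.5   (carbon)
  198x1 + 1x2 + 1x3 ≥ 245   (chromium)
  0.34x1 + 0.24x2 + 0.83x3 ≤ 2.25   (phosphorus)
  x2 ≤ 3.3
  x1 ≤ 1.5
  x1, x2, x3 ≥ 0.
At the optimum only stainless scrap, cast iron scrap are positive (steel scrap = 0). Binding constraints: carbon and chromium.
That vertex is x1 = 1.226, x3 = 2.182.
Cost = 2.43·1.226 + 0.44·2.182 = 3.9393.

£3.94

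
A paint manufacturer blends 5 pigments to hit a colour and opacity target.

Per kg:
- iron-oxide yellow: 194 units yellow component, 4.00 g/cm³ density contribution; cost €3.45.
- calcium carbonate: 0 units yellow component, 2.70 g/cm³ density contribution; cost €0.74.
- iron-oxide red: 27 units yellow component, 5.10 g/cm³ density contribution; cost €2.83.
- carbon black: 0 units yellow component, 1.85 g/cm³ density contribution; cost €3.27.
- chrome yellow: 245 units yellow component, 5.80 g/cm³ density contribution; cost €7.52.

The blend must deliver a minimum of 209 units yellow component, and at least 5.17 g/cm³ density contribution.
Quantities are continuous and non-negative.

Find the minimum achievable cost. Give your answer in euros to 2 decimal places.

Let x1 = kg of iron-oxide yellow, x2 = kg of calcium carbonate, x3 = kg of iron-oxide red, x4 = kg of carbon black, x5 = kg of chrome yellow.
Minimise 3.45x1 + 0.74x2 + 2.83x3 + 3.27x4 + 7.52x5 with:
  194x1 + 27x3 + 245x5 ≥ 209   (yellow component)
  4x1 + 2.7x2 + 5.1x3 + 1.85x4 + 5.8x5 ≥ 5.17   (density contribution)
  x1, x2, x3, x4, x5 ≥ 0.
The minimum-cost mix takes nothing from iron-oxide red, carbon black, chrome yellow — only iron-oxide yellow, calcium carbonate. The yellow component and density contribution requirements are met with equality.
Optimal quantities: iron-oxide yellow = 1.077 kg, calcium carbonate = 0.3188 kg.
Cost = 3.45·1.077 + 0.74·0.3188 = 3.9516.

€3.95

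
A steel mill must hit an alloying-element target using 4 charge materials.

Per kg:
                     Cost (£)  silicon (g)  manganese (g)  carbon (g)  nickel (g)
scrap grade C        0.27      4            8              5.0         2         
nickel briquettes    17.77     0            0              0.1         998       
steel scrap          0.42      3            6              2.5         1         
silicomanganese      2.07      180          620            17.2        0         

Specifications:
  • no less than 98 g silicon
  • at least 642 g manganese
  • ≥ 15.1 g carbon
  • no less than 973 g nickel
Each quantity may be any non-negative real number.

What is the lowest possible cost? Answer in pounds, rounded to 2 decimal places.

Let x1 = kg of scrap grade C, x2 = kg of nickel briquettes, x3 = kg of steel scrap, x4 = kg of silicomanganese.
min 0.27x1 + 17.77x2 + 0.42x3 + 2.07x4 subject to:
  4x1 + 3x3 + 180x4 ≥ 98   (silicon)
  8x1 + 6x3 + 620x4 ≥ 642   (manganese)
  5x1 + 0.1x2 + 2.5x3 + 17.2x4 ≥ 15.1   (carbon)
  2x1 + 998x2 + 1x3 ≥ 973   (nickel)
  x1, x2, x3, x4 ≥ 0.
The minimum-cost mix takes nothing from scrap grade C, steel scrap — only nickel briquettes, silicomanganese. Binding constraints: manganese and nickel.
That vertex is x2 = 0.9749, x4 = 1.035.
Objective = 17.77·0.9749 + 2.07·1.035 = 19.4664.

£19.47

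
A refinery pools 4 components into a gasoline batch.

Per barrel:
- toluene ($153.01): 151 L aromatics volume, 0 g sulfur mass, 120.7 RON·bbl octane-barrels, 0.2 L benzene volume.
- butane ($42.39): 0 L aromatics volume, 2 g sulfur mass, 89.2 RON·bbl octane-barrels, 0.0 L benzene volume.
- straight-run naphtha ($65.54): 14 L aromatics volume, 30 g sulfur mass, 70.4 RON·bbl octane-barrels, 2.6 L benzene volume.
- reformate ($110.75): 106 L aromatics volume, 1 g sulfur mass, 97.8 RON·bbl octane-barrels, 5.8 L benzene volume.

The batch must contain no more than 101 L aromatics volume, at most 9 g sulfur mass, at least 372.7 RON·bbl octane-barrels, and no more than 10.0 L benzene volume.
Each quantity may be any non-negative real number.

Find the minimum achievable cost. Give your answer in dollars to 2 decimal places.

This is a linear program. Let x1 = barrels of toluene, x2 = barrels of butane, x3 = barrels of straight-run naphtha, x4 = barrels of reformate.
Minimise 153.01x1 + 42.39x2 + 65.54x3 + 110.75x4 subject to:
  151x1 + 14x3 + 106x4 ≤ 101   (aromatics volume)
  2x2 + 30x3 + 1x4 ≤ 9   (sulfur mass)
  120.7x1 + 89.2x2 + 70.4x3 + 97.8x4 ≥ 372.7   (octane-barrels)
  0.2x1 + 2.6x3 + 5.8x4 ≤ 10   (benzene volume)
  x1, x2, x3, x4 ≥ 0.
The cheapest feasible vertex uses only butane; toluene, straight-run naphtha, reformate are not used. There the octane-barrels constraint is tight.
Solving gives x2 = 4.1783.
Total cost: 42.39·4.1783 = 177.1181.

$177.12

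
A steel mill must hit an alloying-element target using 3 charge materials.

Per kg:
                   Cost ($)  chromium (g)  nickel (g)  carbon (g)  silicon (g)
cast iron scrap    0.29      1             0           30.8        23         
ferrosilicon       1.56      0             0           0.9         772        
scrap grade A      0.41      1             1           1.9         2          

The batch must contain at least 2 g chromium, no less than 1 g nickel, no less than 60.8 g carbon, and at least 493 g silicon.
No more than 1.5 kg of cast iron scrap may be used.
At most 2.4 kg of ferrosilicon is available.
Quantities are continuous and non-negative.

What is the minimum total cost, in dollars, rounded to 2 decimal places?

This is a linear program. Let x1 = kg of cast iron scrap, x2 = kg of ferrosilicon, x3 = kg of scrap grade A.
min 0.29x1 + 1.56x2 + 0.41x3 s.t.:
  1x1 + 1x3 ≥ 2   (chromium)
  1x3 ≥ 1   (nickel)
  30.8x1 + 0.9x2 + 1.9x3 ≥ 60.8   (carbon)
  23x1 + 772x2 + 2x3 ≥ 493   (silicon)
  x1 ≤ 1.5
  x2 ≤ 2.4
  x1, x2, x3 ≥ 0.
All 3 inputs are positive at the optimum. Binding constraints: carbon, silicon, the cast iron scrap cap.
So cast iron scrap = 1.5 kg, ferrosilicon = 0.5747 kg, scrap grade A = 7.412 kg.
Hence cost = 0.29·1.5 + 1.56·0.5747 + 0.41·7.412 = $4.3705.

$4.37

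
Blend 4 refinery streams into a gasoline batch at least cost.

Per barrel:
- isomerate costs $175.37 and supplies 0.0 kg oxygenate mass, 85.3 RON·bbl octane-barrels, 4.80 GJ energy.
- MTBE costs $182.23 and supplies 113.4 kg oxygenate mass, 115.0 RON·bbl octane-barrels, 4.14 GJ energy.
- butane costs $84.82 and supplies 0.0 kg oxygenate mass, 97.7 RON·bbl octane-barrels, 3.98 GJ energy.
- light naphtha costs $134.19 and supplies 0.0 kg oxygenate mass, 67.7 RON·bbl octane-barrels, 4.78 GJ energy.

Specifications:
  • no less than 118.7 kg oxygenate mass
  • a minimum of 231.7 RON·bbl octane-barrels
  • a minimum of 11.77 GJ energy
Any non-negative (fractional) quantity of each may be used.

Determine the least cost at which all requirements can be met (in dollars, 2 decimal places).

Let x1 = barrels of isomerate, x2 = barrels of MTBE, x3 = barrels of butane, x4 = barrels of light naphtha.
min 175.37x1 + 182.23x2 + 84.82x3 + 134.19x4 s.t.:
  113.4x2 ≥ 118.7   (oxygenate mass)
  85.3x1 + 115x2 + 97.7x3 + 67.7x4 ≥ 231.7   (octane-barrels)
  4.8x1 + 4.14x2 + 3.98x3 + 4.78x4 ≥ 11.77   (energy)
  x1, x2, x3, x4 ≥ 0.
At the optimum only MTBE, butane are positive (isomerate, light naphtha = 0). The oxygenate mass and energy requirements are met with equality.
That vertex is x2 = 1.0467, x3 = 1.8685.
Objective = 182.23·1.0467 + 84.82·1.8685 = 349.2263.

$349.23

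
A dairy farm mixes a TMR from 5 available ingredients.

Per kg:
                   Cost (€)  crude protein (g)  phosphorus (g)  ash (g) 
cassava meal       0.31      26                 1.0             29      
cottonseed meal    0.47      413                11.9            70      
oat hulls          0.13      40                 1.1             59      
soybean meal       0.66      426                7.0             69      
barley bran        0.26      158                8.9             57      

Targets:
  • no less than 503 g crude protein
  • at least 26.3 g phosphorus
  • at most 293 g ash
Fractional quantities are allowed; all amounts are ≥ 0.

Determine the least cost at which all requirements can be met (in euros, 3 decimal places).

Set it up as a linear program. Let x1 = kg of cassava meal, x2 = kg of cottonseed meal, x3 = kg of oat hulls, x4 = kg of soybean meal, x5 = kg of barley bran.
Minimise 0.31x1 + 0.47x2 + 0.13x3 + 0.66x4 + 0.26x5 with:
  26x1 + 413x2 + 40x3 + 426x4 + 158x5 ≥ 503   (crude protein)
  1x1 + 11.9x2 + 1.1x3 + 7x4 + 8.9x5 ≥ 26.3   (phosphorus)
  29x1 + 70x2 + 59x3 + 69x4 + 57x5 ≤ 293   (ash)
  x1, x2, x3, x4, x5 ≥ 0.
The optimal basis is {cottonseed meal, barley bran}; cassava meal, oat hulls, soybean meal drop out. Binding constraints: crude protein and phosphorus.
Optimal quantities: cottonseed meal = 0.1789 kg, barley bran = 2.716 kg.
Total cost: 0.47·0.1789 + 0.26·2.716 = 0.79024.

€0.790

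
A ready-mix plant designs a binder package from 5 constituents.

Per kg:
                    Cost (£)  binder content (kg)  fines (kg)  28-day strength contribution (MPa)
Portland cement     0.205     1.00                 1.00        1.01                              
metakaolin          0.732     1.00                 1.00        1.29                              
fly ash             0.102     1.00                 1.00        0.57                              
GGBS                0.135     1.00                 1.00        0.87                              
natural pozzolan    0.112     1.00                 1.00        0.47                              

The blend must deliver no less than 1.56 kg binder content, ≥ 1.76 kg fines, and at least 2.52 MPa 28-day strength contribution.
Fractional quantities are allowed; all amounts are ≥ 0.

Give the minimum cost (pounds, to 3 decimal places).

Let x1 = kg of Portland cement, x2 = kg of metakaolin, x3 = kg of fly ash, x4 = kg of GGBS, x5 = kg of natural pozzolan.
Minimize 0.205x1 + 0.732x2 + 0.102x3 + 0.135x4 + 0.112x5 subject to:
  1x1 + 1x2 + 1x3 + 1x4 + 1x5 ≥ 1.56   (binder content)
  1x1 + 1x2 + 1x3 + 1x4 + 1x5 ≥ 1.76   (fines)
  1.01x1 + 1.29x2 + 0.57x3 + 0.87x4 + 0.47x5 ≥ 2.52   (28-day strength contribution)
  x1, x2, x3, x4, x5 ≥ 0.
At the optimum only GGBS is positive (Portland cement, metakaolin, fly ash, natural pozzolan = 0). The 28-day strength contribution requirement is met with equality.
So GGBS = 2.897 kg.
Hence cost = 0.135·2.897 = £0.39110.

£0.391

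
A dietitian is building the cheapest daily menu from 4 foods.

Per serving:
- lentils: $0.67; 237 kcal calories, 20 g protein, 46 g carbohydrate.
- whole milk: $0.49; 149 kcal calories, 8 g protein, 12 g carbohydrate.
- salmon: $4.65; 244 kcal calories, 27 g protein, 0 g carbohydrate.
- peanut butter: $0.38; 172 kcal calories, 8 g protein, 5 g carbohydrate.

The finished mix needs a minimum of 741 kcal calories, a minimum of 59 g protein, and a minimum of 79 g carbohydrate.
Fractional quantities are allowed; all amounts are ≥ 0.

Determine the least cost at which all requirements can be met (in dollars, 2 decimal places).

Let x1 = servings of lentils, x2 = servings of whole milk, x3 = servings of salmon, x4 = servings of peanut butter.
min 0.67x1 + 0.49x2 + 4.65x3 + 0.38x4 s.t.:
  237x1 + 149x2 + 244x3 + 172x4 ≥ 741   (calories)
  20x1 + 8x2 + 27x3 + 8x4 ≥ 59   (protein)
  46x1 + 12x2 + 5x4 ≥ 79   (carbohydrate)
  x1, x2, x3, x4 ≥ 0.
The optimal basis is {lentils, peanut butter}; whole milk, salmon drop out. The calories and protein requirements are met with equality.
Solving gives x1 = 2.733, x4 = 0.5421.
Cost = 0.67·2.733 + 0.38·0.5421 = 2.0371.

$2.04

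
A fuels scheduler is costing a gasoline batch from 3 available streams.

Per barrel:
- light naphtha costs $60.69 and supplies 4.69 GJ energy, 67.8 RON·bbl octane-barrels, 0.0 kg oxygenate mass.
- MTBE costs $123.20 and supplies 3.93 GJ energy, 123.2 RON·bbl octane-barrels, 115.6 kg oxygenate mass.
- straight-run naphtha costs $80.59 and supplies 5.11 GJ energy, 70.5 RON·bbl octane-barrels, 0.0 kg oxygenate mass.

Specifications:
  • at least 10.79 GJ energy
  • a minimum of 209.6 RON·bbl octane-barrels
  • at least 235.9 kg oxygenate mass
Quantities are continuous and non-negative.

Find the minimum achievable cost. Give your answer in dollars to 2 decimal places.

Set it up as a linear program. Let x1 = barrels of light naphtha, x2 = barrels of MTBE, x3 = barrels of straight-run naphtha.
min 60.69x1 + 123.2x2 + 80.59x3 with:
  4.69x1 + 3.93x2 + 5.11x3 ≥ 10.79   (energy)
  67.8x1 + 123.2x2 + 70.5x3 ≥ 209.6   (octane-barrels)
  115.6x2 ≥ 235.9   (oxygenate mass)
  x1, x2, x3 ≥ 0.
The optimal basis is {light naphtha, MTBE}; straight-run naphtha drops out. There the energy and oxygenate mass constraints are tight.
That vertex is x1 = 0.59066, x2 = 2.0407.
Cost = 60.69·0.59066 + 123.2·2.0407 = 287.2614.

$287.26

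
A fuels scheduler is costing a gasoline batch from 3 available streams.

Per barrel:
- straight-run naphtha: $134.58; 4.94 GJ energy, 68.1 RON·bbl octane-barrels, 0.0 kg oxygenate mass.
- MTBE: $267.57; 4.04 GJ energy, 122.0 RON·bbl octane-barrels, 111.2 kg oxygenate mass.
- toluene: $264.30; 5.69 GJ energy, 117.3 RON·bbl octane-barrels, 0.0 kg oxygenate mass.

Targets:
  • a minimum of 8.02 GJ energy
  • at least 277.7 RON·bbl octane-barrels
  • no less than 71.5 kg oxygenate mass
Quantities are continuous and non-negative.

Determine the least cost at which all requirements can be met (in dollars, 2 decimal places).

Treat it as an LP. Let x1 = barrels of straight-run naphtha, x2 = barrels of MTBE, x3 = barrels of toluene.
Minimise 134.58x1 + 267.57x2 + 264.3x3 subject to:
  4.94x1 + 4.04x2 + 5.69x3 ≥ 8.02   (energy)
  68.1x1 + 122x2 + 117.3x3 ≥ 277.7   (octane-barrels)
  111.2x2 ≥ 71.5   (oxygenate mass)
  x1, x2, x3 ≥ 0.
The minimum-cost mix takes nothing from toluene — only straight-run naphtha, MTBE. The octane-barrels and oxygenate mass requirements are met with equality.
Optimal quantities: straight-run naphtha = 2.92593 barrels, MTBE = 0.642986 barrels.
Objective = 134.58·2.92593 + 267.57·0.642986 = 565.8154.

$565.82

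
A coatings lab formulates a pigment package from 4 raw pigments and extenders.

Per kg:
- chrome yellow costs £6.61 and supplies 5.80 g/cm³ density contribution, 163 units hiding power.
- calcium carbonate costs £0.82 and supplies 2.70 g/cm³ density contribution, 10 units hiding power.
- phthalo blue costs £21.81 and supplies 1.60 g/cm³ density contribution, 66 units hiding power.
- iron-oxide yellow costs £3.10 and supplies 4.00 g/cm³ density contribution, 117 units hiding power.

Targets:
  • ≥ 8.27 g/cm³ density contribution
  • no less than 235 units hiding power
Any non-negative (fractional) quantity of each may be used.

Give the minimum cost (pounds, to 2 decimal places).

£6.28

This is a linear program. Let x1 = kg of chrome yellow, x2 = kg of calcium carbonate, x3 = kg of phthalo blue, x4 = kg of iron-oxide yellow.
Minimize 6.61x1 + 0.82x2 + 21.81x3 + 3.1x4 subject to:
  5.8x1 + 2.7x2 + 1.6x3 + 4x4 ≥ 8.27   (density contribution)
  163x1 + 10x2 + 66x3 + 117x4 ≥ 235   (hiding power)
  x1, x2, x3, x4 ≥ 0.
The minimum-cost mix takes nothing from chrome yellow, phthalo blue — only calcium carbonate, iron-oxide yellow. The density contribution and hiding power requirements are met with equality.
So calcium carbonate = 0.1 kg, iron-oxide yellow = 2 kg.
Hence cost = 0.82·0.1 + 3.1·2 = £6.2820.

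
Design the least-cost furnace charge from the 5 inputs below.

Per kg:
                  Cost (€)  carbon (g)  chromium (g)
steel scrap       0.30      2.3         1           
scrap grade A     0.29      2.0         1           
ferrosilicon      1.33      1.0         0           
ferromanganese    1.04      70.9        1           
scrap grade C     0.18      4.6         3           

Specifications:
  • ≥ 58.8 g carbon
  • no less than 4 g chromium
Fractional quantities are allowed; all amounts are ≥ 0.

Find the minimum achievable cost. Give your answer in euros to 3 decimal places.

€0.984

Let x1 = kg of steel scrap, x2 = kg of scrap grade A, x3 = kg of ferrosilicon, x4 = kg of ferromanganese, x5 = kg of scrap grade C.
min 0.3x1 + 0.29x2 + 1.33x3 + 1.04x4 + 0.18x5 subject to:
  2.3x1 + 2x2 + 1x3 + 70.9x4 + 4.6x5 ≥ 58.8   (carbon)
  1x1 + 1x2 + 1x4 + 3x5 ≥ 4   (chromium)
  x1, x2, x3, x4, x5 ≥ 0.
At the optimum only ferromanganese, scrap grade C are positive (steel scrap, scrap grade A, ferrosilicon = 0). There the carbon and chromium constraints are tight.
So ferromanganese = 0.7593 kg, scrap grade C = 1.08 kg.
Cost = 1.04·0.7593 + 0.18·1.08 = 0.98407.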